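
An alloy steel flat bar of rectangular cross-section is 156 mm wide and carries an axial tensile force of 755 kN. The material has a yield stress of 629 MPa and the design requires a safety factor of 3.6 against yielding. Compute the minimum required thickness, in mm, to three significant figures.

σ_allow = 629/3.6 = 174.7 MPa.
Required area A = F/σ_allow = 755000/174.7 = 4321 mm².
t = A/w = 4321/156 = 27.70 mm.

t = 27.7 mm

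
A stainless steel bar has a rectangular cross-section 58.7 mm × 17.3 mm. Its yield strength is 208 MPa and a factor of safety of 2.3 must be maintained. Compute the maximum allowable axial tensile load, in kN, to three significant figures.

F_allow = 91.8 kN

σ_allow = 208/2.3 = 90.43 MPa.
A = 58.7×17.3 = 1016 mm².
F_allow = σ_allow × A = 90.43×1016 = 91840 N.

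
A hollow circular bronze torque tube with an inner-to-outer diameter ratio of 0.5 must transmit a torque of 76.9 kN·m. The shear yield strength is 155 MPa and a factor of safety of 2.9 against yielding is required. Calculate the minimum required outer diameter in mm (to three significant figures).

d_o = 198 mm

τ_allow = 155/2.9 = 53.45 MPa.
For a hollow shaft τ = 16T/[πd_o³(1−k⁴)] with k = 0.5, so 1−k⁴ = 0.9375.
d_o³ = 16T/[π τ_allow (1−k⁴)] = 16×7.6900×10^7/(π×53.45×0.9375) = 7.816×10^6 mm³.
d_o = 198.5 mm.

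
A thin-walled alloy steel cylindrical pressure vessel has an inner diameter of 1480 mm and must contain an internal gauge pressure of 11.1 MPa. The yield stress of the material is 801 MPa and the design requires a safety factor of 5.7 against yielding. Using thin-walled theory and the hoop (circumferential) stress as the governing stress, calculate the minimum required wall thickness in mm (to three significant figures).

t = 58.5 mm

σ_allow = 801/5.7 = 140.5 MPa.
Hoop stress σ_h = pD/(2t), so t = pD/(2σ_allow) = 11.1×1480/(2×140.5) = 58.45 mm.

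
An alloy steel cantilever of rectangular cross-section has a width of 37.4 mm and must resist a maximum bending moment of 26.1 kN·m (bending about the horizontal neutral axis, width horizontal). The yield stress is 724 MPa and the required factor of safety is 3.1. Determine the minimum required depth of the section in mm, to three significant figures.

h = 134 mm

σ_allow = 724/3.1 = 233.5 MPa.
For a rectangular section σ = 6M/(bh²), so h² = 6M/(b σ_allow) = 6×2.6100×10^7/(37.4×233.5) = 17930 mm².
h = 133.9 mm.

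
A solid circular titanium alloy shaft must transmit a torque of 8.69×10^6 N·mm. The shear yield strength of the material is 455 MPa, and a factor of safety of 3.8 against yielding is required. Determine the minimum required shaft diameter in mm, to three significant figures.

d = 71.8 mm

Allowable shear stress τ_allow = 455/3.8 = 119.7 MPa.
For a solid shaft τ = 16T/(πd³), so d³ = 16T/(π τ_allow) = 16×8690000/(π×119.7) = 369600 mm³.
d = (369600)^(1/3) = 71.77 mm.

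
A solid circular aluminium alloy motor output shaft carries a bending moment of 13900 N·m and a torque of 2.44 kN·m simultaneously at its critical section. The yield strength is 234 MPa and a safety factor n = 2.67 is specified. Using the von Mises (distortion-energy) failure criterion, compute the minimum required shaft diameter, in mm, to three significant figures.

d = 118 mm

σ_allow = σ_y/n = 234/2.67 = 87.64 MPa.
For a solid shaft σ_b = 32M/(πd³) and τ = 16T/(πd³), so the von Mises stress is σ' = (16/πd³)·√(4M²+3T²).
√(4M²+3T²) = √(4×(1.390×10^7)² + 3×(2.440×10^6)²) = 2.812×10^7 N·mm.
d³ = 16×2.812×10^7/(π×87.64) = 1.634×10^6 mm³.
d = 117.8 mm.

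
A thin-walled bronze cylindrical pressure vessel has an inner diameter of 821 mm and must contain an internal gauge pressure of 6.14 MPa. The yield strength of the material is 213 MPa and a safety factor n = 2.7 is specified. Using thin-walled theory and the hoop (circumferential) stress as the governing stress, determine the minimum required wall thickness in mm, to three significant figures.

σ_allow = 213/2.7 = 78.89 MPa.
Hoop stress σ_h = pD/(2t), so t = pD/(2σ_allow) = 6.14×821/(2×78.89) = 31.95 mm.

t = 31.9 mm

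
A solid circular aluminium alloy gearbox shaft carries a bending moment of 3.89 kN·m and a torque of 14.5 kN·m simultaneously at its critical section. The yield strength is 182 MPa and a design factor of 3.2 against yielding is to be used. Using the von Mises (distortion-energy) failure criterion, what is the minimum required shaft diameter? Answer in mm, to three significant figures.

d = 133 mm

σ_allow = σ_y/n = 182/3.2 = 56.88 MPa.
For a solid shaft σ_b = 32M/(πd³) and τ = 16T/(πd³), so the von Mises stress is σ' = (16/πd³)·√(4M²+3T²).
√(4M²+3T²) = √(4×(3.890×10^6)² + 3×(1.450×10^7)²) = 2.629×10^7 N·mm.
d³ = 16×2.629×10^7/(π×56.88) = 2.354×10^6 mm³.
d = 133.0 mm.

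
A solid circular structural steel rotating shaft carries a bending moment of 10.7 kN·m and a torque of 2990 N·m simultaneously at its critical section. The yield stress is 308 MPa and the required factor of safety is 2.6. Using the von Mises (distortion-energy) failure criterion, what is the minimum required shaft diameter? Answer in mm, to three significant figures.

d = 98.2 mm

σ_allow = σ_y/n = 308/2.6 = 118.5 MPa.
For a solid shaft σ_b = 32M/(πd³) and τ = 16T/(πd³), so the von Mises stress is σ' = (16/πd³)·√(4M²+3T²).
√(4M²+3T²) = √(4×(1.070×10^7)² + 3×(2.990×10^6)²) = 2.202×10^7 N·mm.
d³ = 16×2.202×10^7/(π×118.5) = 946600 mm³.
d = 98.19 mm.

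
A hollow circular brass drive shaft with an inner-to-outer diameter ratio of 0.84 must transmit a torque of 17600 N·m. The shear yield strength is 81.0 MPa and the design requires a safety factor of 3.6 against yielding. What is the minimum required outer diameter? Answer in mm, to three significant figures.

τ_allow = 81.0/3.6 = 22.50 MPa.
For a hollow shaft τ = 16T/[πd_o³(1−k⁴)] with k = 0.84, so 1−k⁴ = 0.5021.
d_o³ = 16T/[π τ_allow (1−k⁴)] = 16×1.7600×10^7/(π×22.50×0.5021) = 7.934×10^6 mm³.
d_o = 199.4 mm.

d_o = 199 mm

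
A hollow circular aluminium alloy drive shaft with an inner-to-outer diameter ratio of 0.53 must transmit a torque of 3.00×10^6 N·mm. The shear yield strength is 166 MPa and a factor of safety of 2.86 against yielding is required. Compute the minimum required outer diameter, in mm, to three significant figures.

d_o = 65.9 mm

τ_allow = 166/2.86 = 58.04 MPa.
For a hollow shaft τ = 16T/[πd_o³(1−k⁴)] with k = 0.53, so 1−k⁴ = 0.9211.
d_o³ = 16T/[π τ_allow (1−k⁴)] = 16×3000000/(π×58.04×0.9211) = 285800 mm³.
d_o = 65.87 mm.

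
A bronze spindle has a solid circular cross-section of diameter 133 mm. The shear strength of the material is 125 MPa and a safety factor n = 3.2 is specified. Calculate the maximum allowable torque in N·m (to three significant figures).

τ_allow = 125/3.2 = 39.06 MPa.
For a solid shaft T_allow = τ_allow·πd³/16; πd³/16 = π×133³/16 = 461900 mm³.
T_allow = 39.06×461900 = 1.804×10^7 N·mm = 18040 N·m.

T_allow = 18000 N·m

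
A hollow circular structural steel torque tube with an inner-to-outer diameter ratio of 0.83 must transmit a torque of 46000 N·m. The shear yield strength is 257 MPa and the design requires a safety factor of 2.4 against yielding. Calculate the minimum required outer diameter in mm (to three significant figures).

τ_allow = 257/2.4 = 107.1 MPa.
For a hollow shaft τ = 16T/[πd_o³(1−k⁴)] with k = 0.83, so 1−k⁴ = 0.5254.
d_o³ = 16T/[π τ_allow (1−k⁴)] = 16×4.6000×10^7/(π×107.1×0.5254) = 4.164×10^6 mm³.
d_o = 160.9 mm.

d_o = 161 mm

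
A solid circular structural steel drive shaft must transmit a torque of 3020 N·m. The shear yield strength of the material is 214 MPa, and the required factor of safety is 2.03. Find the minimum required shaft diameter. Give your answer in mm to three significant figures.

Allowable shear stress τ_allow = 214/2.03 = 105.4 MPa.
For a solid shaft τ = 16T/(πd³), so d³ = 16T/(π τ_allow) = 16×3020000/(π×105.4) = 145900 mm³.
d = (145900)^(1/3) = 52.64 mm.

d = 52.6 mm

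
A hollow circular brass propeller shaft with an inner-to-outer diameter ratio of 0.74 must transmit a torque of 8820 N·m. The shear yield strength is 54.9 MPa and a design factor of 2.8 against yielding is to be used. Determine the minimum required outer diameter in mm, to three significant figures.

τ_allow = 54.9/2.8 = 19.61 MPa.
For a hollow shaft τ = 16T/[πd_o³(1−k⁴)] with k = 0.74, so 1−k⁴ = 0.7001.
d_o³ = 16T/[π τ_allow (1−k⁴)] = 16×8820000/(π×19.61×0.7001) = 3.272×10^6 mm³.
d_o = 148.5 mm.

d_o = 148 mm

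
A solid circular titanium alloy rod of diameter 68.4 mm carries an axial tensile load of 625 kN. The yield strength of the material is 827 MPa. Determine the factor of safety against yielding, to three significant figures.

n = 4.86

A = πd²/4 = 3675 mm².
σ = F/A = 625000/3675 = 170.1 MPa.
n = 827/170.1 = 4.862.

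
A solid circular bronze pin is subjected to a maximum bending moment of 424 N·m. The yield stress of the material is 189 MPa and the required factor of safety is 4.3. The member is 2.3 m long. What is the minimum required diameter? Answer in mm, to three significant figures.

σ_allow = 189/4.3 = 43.95 MPa.
For a solid circular section σ = 32M/(πd³), so d³ = 32M/(π σ_allow) = 32×424000/(π×43.95) = 98260 mm³.
d = 46.14 mm.

d = 46.1 mm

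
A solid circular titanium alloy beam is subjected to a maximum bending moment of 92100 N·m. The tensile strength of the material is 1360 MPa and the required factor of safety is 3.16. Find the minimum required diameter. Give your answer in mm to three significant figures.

d = 130 mm

σ_allow = 1360/3.16 = 430.4 MPa.
For a solid circular section σ = 32M/(πd³), so d³ = 32M/(π σ_allow) = 32×9.2100×10^7/(π×430.4) = 2.180×10^6 mm³.
d = 129.7 mm.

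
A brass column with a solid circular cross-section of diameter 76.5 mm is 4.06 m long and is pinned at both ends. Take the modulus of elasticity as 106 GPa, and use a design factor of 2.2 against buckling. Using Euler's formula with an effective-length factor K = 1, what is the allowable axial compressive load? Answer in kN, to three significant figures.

P_allow = 48.5 kN

I = πd⁴/64 = π×76.5⁴/64 = 1.681×10^6 mm⁴.
Effective length L_e = KL = 1×4.06 m = 4060 mm.
Euler critical load P_cr = π²EI/L_e² = π²×106000×1.681×10^6/4060² = 106700 N.
P_allow = P_cr/n = 106700/2.2 = 48500 N.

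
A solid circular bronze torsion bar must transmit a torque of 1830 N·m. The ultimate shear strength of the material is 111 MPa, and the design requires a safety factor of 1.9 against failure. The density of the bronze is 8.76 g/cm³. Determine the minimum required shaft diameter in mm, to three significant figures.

d = 54.2 mm

Allowable shear stress τ_allow = 111/1.9 = 58.42 MPa.
For a solid shaft τ = 16T/(πd³), so d³ = 16T/(π τ_allow) = 16×1830000/(π×58.42) = 159500 mm³.
d = (159500)^(1/3) = 54.24 mm.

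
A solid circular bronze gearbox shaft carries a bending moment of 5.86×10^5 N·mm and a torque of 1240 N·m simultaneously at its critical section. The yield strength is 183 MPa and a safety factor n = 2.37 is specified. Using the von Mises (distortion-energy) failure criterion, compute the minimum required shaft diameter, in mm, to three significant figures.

σ_allow = σ_y/n = 183/2.37 = 77.22 MPa.
For a solid shaft σ_b = 32M/(πd³) and τ = 16T/(πd³), so the von Mises stress is σ' = (16/πd³)·√(4M²+3T²).
√(4M²+3T²) = √(4×(586000)² + 3×(1.240×10^6)²) = 2.447×10^6 N·mm.
d³ = 16×2.447×10^6/(π×77.22) = 161400 mm³.
d = 54.44 mm.

d = 54.4 mm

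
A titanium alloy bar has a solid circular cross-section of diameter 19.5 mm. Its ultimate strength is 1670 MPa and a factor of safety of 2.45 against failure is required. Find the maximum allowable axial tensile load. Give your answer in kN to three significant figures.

F_allow = 204 kN

σ_allow = 1670/2.45 = 681.6 MPa.
A = πd²/4 = π×19.5²/4 = 298.6 mm².
F_allow = σ_allow × A = 681.6×298.6 = 203600 N.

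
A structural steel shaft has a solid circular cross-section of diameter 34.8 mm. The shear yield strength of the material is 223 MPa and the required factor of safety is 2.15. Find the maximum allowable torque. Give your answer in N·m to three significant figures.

T_allow = 858 N·m

τ_allow = 223/2.15 = 103.7 MPa.
For a solid shaft T_allow = τ_allow·πd³/16; πd³/16 = π×34.8³/16 = 8275 mm³.
T_allow = 103.7×8275 = 858300 N·mm = 858.3 N·m.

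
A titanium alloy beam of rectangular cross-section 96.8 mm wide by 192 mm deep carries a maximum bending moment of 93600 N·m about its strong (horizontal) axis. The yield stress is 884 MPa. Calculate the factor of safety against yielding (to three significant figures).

Section modulus S = bh²/6 = 96.8×192²/6 = 594700 mm³.
σ = M/S = 9.3600×10^7/594700 = 157.4 MPa.
n = 884/157.4 = 5.617.

n = 5.62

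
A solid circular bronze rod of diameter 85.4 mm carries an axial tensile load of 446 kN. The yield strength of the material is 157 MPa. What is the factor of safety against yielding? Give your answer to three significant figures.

n = 2.02

A = πd²/4 = 5728 mm².
σ = F/A = 446000/5728 = 77.86 MPa.
n = 157/77.86 = 2.016.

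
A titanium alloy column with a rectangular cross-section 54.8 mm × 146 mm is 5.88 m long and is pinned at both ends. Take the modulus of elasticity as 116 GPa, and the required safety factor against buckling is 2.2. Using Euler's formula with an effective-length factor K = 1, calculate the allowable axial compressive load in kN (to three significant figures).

P_allow = 30.1 kN

Buckling occurs about the weak axis: I_min = h·b³/12 = 146×54.8³/12 = 2.002×10^6 mm⁴ (b = 54.8 mm is the smaller dimension).
Effective length L_e = KL = 1×5.88 m = 5880 mm.
Euler critical load P_cr = π²EI/L_e² = π²×116000×2.002×10^6/5880² = 66300 N.
P_allow = P_cr/n = 66300/2.2 = 30140 N.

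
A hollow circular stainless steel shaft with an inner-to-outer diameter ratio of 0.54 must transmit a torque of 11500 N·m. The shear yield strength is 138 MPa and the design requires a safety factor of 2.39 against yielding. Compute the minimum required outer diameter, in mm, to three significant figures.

τ_allow = 138/2.39 = 57.74 MPa.
For a hollow shaft τ = 16T/[πd_o³(1−k⁴)] with k = 0.54, so 1−k⁴ = 0.9150.
d_o³ = 16T/[π τ_allow (1−k⁴)] = 16×1.1500×10^7/(π×57.74×0.9150) = 1.109×10^6 mm³.
d_o = 103.5 mm.

d_o = 103 mm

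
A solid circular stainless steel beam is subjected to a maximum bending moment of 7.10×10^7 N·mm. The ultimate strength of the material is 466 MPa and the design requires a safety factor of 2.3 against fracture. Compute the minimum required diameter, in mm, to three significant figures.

σ_allow = 466/2.3 = 202.6 MPa.
For a solid circular section σ = 32M/(πd³), so d³ = 32M/(π σ_allow) = 32×7.1000×10^7/(π×202.6) = 3.569×10^6 mm³.
d = 152.8 mm.

d = 153 mm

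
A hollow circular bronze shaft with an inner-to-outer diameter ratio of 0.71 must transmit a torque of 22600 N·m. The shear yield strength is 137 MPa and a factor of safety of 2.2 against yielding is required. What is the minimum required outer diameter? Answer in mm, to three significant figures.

τ_allow = 137/2.2 = 62.27 MPa.
For a hollow shaft τ = 16T/[πd_o³(1−k⁴)] with k = 0.71, so 1−k⁴ = 0.7459.
d_o³ = 16T/[π τ_allow (1−k⁴)] = 16×2.2600×10^7/(π×62.27×0.7459) = 2.478×10^6 mm³.
d_o = 135.3 mm.

d_o = 135 mm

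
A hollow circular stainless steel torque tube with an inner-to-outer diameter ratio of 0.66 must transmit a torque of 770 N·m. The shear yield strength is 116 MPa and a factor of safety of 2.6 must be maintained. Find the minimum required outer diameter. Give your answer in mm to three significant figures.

τ_allow = 116/2.6 = 44.62 MPa.
For a hollow shaft τ = 16T/[πd_o³(1−k⁴)] with k = 0.66, so 1−k⁴ = 0.8103.
d_o³ = 16T/[π τ_allow (1−k⁴)] = 16×770000/(π×44.62×0.8103) = 108500 mm³.
d_o = 47.69 mm.

d_o = 47.7 mm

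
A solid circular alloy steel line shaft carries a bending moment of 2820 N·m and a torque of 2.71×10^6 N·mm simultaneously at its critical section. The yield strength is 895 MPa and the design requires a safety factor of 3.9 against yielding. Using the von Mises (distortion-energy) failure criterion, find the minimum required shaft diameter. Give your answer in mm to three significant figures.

d = 54.6 mm

σ_allow = σ_y/n = 895/3.9 = 229.5 MPa.
For a solid shaft σ_b = 32M/(πd³) and τ = 16T/(πd³), so the von Mises stress is σ' = (16/πd³)·√(4M²+3T²).
√(4M²+3T²) = √(4×(2.820×10^6)² + 3×(2.710×10^6)²) = 7.338×10^6 N·mm.
d³ = 16×7.338×10^6/(π×229.5) = 162800 mm³.
d = 54.61 mm.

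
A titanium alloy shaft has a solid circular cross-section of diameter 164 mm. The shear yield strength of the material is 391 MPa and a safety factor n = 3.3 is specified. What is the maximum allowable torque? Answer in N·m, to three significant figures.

τ_allow = 391/3.3 = 118.5 MPa.
For a solid shaft T_allow = τ_allow·πd³/16; πd³/16 = π×164³/16 = 866100 mm³.
T_allow = 118.5×866100 = 1.026×10^8 N·mm = 102600 N·m.

T_allow = 1.03×10^5 N·m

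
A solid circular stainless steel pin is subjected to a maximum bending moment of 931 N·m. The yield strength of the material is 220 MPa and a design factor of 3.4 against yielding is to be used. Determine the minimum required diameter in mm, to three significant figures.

σ_allow = 220/3.4 = 64.71 MPa.
For a solid circular section σ = 32M/(πd³), so d³ = 32M/(π σ_allow) = 32×931000/(π×64.71) = 146600 mm³.
d = 52.72 mm.

d = 52.7 mm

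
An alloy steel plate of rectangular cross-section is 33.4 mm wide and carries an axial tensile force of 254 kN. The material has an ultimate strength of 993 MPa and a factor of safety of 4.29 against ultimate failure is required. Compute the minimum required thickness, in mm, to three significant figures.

t = 32.9 mm

σ_allow = 993/4.29 = 231.5 MPa.
Required area A = F/σ_allow = 254000/231.5 = 1097 mm².
t = A/w = 1097/33.4 = 32.85 mm.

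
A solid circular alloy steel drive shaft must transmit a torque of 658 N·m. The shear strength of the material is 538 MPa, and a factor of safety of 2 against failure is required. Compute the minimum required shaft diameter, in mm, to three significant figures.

d = 23.2 mm

Allowable shear stress τ_allow = 538/2 = 269.0 MPa.
For a solid shaft τ = 16T/(πd³), so d³ = 16T/(π τ_allow) = 16×658000/(π×269.0) = 12460 mm³.
d = (12460)^(1/3) = 23.18 mm.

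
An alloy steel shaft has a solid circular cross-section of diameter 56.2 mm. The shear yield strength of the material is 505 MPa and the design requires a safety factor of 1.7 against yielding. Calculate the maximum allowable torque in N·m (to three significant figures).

τ_allow = 505/1.7 = 297.1 MPa.
For a solid shaft T_allow = τ_allow·πd³/16; πd³/16 = π×56.2³/16 = 34850 mm³.
T_allow = 297.1×34850 = 1.035×10^7 N·mm = 10350 N·m.

T_allow = 10400 N·m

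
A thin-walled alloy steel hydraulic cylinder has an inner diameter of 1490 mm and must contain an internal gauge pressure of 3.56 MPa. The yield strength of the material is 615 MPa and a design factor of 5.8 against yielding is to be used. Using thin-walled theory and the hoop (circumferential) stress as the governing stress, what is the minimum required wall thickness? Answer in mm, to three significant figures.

σ_allow = 615/5.8 = 106.0 MPa.
Hoop stress σ_h = pD/(2t), so t = pD/(2σ_allow) = 3.56×1490/(2×106.0) = 25.01 mm.

t = 25.0 mm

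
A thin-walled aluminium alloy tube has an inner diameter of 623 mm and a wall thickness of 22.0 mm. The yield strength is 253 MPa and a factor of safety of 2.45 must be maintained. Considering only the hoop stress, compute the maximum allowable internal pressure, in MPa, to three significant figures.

p_allow = 7.29 MPa

σ_allow = 253/2.45 = 103.3 MPa.
σ_h = pD/(2t) → p_allow = 2σ_allow t/D = 2×103.3×22.0/623 = 7.293 MPa.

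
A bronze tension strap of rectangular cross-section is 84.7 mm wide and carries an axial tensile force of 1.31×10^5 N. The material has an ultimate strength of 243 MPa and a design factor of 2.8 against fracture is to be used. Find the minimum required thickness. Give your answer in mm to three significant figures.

t = 17.8 mm

σ_allow = 243/2.8 = 86.79 MPa.
Required area A = F/σ_allow = 131000/86.79 = 1509 mm².
t = A/w = 1509/84.7 = 17.82 mm.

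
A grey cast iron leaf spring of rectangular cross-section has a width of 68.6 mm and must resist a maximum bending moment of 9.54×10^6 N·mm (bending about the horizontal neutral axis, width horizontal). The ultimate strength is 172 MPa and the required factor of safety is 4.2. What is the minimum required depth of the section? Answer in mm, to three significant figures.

σ_allow = 172/4.2 = 40.95 MPa.
For a rectangular section σ = 6M/(bh²), so h² = 6M/(b σ_allow) = 6×9540000/(68.6×40.95) = 20370 mm².
h = 142.7 mm.

h = 143 mm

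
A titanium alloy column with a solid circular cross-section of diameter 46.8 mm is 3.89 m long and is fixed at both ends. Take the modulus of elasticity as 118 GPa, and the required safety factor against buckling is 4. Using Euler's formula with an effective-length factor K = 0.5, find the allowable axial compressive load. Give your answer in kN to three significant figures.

P_allow = 18.1 kN

I = πd⁴/64 = π×46.8⁴/64 = 235500 mm⁴.
Effective length L_e = KL = 0.5×3.89 m = 1945 mm.
Euler critical load P_cr = π²EI/L_e² = π²×118000×235500/1945² = 72490 N.
P_allow = P_cr/n = 72490/4 = 18120 N.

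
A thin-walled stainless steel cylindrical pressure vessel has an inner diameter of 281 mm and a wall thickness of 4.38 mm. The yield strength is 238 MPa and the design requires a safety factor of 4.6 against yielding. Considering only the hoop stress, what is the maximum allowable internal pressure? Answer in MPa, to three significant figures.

σ_allow = 238/4.6 = 51.74 MPa.
σ_h = pD/(2t) → p_allow = 2σ_allow t/D = 2×51.74×4.38/281 = 1.613 MPa.

p_allow = 1.61 MPa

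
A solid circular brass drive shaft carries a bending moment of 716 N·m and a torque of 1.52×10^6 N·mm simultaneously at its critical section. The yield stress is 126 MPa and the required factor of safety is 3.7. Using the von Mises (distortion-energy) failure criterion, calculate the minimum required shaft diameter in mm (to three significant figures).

σ_allow = σ_y/n = 126/3.7 = 34.05 MPa.
For a solid shaft σ_b = 32M/(πd³) and τ = 16T/(πd³), so the von Mises stress is σ' = (16/πd³)·√(4M²+3T²).
√(4M²+3T²) = √(4×(716000)² + 3×(1.520×10^6)²) = 2.997×10^6 N·mm.
d³ = 16×2.997×10^6/(π×34.05) = 448200 mm³.
d = 76.53 mm.

d = 76.5 mm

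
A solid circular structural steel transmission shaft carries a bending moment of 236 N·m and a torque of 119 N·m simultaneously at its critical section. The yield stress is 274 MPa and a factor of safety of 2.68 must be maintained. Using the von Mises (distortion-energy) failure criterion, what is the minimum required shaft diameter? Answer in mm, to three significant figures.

d = 29.5 mm

σ_allow = σ_y/n = 274/2.68 = 102.2 MPa.
For a solid shaft σ_b = 32M/(πd³) and τ = 16T/(πd³), so the von Mises stress is σ' = (16/πd³)·√(4M²+3T²).
√(4M²+3T²) = √(4×(236000)² + 3×(119000)²) = 515000 N·mm.
d³ = 16×515000/(π×102.2) = 25660 mm³.
d = 29.49 mm.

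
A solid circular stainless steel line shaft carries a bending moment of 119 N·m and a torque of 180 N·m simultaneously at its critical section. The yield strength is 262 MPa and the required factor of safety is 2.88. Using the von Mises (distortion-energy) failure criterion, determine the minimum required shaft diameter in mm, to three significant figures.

d = 28.0 mm

σ_allow = σ_y/n = 262/2.88 = 90.97 MPa.
For a solid shaft σ_b = 32M/(πd³) and τ = 16T/(πd³), so the von Mises stress is σ' = (16/πd³)·√(4M²+3T²).
√(4M²+3T²) = √(4×(119000)² + 3×(180000)²) = 392200 N·mm.
d³ = 16×392200/(π×90.97) = 21960 mm³.
d = 28.00 mm.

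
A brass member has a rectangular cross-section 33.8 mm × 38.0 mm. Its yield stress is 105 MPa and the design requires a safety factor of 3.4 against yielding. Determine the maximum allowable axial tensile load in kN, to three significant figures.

F_allow = 39.7 kN

σ_allow = 105/3.4 = 30.88 MPa.
A = 33.8×38.0 = 1284 mm².
F_allow = σ_allow × A = 30.88×1284 = 39670 N.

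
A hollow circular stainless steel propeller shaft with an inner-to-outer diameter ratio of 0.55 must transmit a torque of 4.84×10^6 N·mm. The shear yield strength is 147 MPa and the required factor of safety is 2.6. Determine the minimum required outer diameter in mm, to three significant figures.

d_o = 78.3 mm

τ_allow = 147/2.6 = 56.54 MPa.
For a hollow shaft τ = 16T/[πd_o³(1−k⁴)] with k = 0.55, so 1−k⁴ = 0.9085.
d_o³ = 16T/[π τ_allow (1−k⁴)] = 16×4840000/(π×56.54×0.9085) = 479900 mm³.
d_o = 78.29 mm.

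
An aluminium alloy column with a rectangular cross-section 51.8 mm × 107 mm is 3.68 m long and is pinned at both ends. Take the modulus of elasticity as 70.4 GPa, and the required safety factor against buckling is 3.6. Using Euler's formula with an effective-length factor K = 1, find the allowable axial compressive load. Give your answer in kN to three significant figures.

P_allow = 17.7 kN

Buckling occurs about the weak axis: I_min = h·b³/12 = 107×51.8³/12 = 1.239×10^6 mm⁴ (b = 51.8 mm is the smaller dimension).
Effective length L_e = KL = 1×3.68 m = 3680 mm.
Euler critical load P_cr = π²EI/L_e² = π²×70400×1.239×10^6/3680² = 63590 N.
P_allow = P_cr/n = 63590/3.6 = 17660 N.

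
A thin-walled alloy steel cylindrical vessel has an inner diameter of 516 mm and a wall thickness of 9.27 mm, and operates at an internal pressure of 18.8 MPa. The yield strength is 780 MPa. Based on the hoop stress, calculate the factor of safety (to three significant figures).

n = 1.49

σ_h = pD/(2t) = 18.8×516/(2×9.27) = 523.2 MPa.
n = 780/523.2 = 1.491.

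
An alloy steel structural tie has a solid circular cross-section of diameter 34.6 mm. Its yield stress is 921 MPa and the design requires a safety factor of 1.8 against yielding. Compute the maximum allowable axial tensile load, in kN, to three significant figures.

σ_allow = 921/1.8 = 511.7 MPa.
A = πd²/4 = π×34.6²/4 = 940.2 mm².
F_allow = σ_allow × A = 511.7×940.2 = 481100 N.

F_allow = 481 kN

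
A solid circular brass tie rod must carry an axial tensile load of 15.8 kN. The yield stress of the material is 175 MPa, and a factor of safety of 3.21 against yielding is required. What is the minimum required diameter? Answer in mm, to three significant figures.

Allowable stress σ_allow = 175/3.21 = 54.52 MPa.
Required area A = F/σ_allow = 15800/54.52 = 289.8 mm².
A = πd²/4 → d = √(4A/π) = 19.21 mm.

d = 19.2 mm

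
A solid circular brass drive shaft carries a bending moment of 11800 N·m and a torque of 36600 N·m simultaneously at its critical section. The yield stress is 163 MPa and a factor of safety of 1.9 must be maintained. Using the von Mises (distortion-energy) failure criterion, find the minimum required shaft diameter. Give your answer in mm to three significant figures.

d = 159 mm

σ_allow = σ_y/n = 163/1.9 = 85.79 MPa.
For a solid shaft σ_b = 32M/(πd³) and τ = 16T/(πd³), so the von Mises stress is σ' = (16/πd³)·√(4M²+3T²).
√(4M²+3T²) = √(4×(1.180×10^7)² + 3×(3.660×10^7)²) = 6.764×10^7 N·mm.
d³ = 16×6.764×10^7/(π×85.79) = 4.016×10^6 mm³.
d = 158.9 mm.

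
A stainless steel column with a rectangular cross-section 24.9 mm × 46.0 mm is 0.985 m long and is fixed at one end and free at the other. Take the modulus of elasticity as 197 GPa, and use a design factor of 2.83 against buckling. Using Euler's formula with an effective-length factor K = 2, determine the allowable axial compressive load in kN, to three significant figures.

Buckling occurs about the weak axis: I_min = h·b³/12 = 46.0×24.9³/12 = 59180 mm⁴ (b = 24.9 mm is the smaller dimension).
Effective length L_e = KL = 2×0.985 m = 1970 mm.
Euler critical load P_cr = π²EI/L_e² = π²×197000×59180/1970² = 29650 N.
P_allow = P_cr/n = 29650/2.83 = 10480 N.

P_allow = 10.5 kN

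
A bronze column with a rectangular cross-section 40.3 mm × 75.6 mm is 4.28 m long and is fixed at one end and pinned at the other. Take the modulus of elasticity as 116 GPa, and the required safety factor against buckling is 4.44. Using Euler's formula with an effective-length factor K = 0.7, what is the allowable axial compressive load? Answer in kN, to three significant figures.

Buckling occurs about the weak axis: I_min = h·b³/12 = 75.6×40.3³/12 = 412300 mm⁴ (b = 40.3 mm is the smaller dimension).
Effective length L_e = KL = 0.7×4.28 m = 2996 mm.
Euler critical load P_cr = π²EI/L_e² = π²×116000×412300/2996² = 52590 N.
P_allow = P_cr/n = 52590/4.44 = 11850 N.

P_allow = 11.8 kN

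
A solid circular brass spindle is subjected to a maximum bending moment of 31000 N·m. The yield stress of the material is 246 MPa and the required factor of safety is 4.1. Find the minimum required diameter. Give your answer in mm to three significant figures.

d = 174 mm

σ_allow = 246/4.1 = 60.00 MPa.
For a solid circular section σ = 32M/(πd³), so d³ = 32M/(π σ_allow) = 32×3.1000×10^7/(π×60.00) = 5.263×10^6 mm³.
d = 173.9 mm.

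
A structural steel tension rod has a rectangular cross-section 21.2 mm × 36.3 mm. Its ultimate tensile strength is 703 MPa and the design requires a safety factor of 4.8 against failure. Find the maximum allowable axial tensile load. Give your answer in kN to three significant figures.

σ_allow = 703/4.8 = 146.5 MPa.
A = 21.2×36.3 = 769.6 mm².
F_allow = σ_allow × A = 146.5×769.6 = 112700 N.

F_allow = 113 kN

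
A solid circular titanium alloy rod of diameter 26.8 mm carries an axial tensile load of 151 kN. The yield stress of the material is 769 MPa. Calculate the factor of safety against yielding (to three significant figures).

A = πd²/4 = 564.1 mm².
σ = F/A = 151000/564.1 = 267.7 MPa.
n = 769/267.7 = 2.873.

n = 2.87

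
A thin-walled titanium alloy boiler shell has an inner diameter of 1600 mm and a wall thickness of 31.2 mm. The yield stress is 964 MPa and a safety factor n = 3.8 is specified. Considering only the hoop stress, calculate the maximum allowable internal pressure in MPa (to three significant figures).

σ_allow = 964/3.8 = 253.7 MPa.
σ_h = pD/(2t) → p_allow = 2σ_allow t/D = 2×253.7×31.2/1600 = 9.894 MPa.

p_allow = 9.89 MPa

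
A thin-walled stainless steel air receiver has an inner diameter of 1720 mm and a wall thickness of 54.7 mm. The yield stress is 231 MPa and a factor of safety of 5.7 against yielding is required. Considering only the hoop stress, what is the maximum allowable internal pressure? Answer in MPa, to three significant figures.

σ_allow = 231/5.7 = 40.53 MPa.
σ_h = pD/(2t) → p_allow = 2σ_allow t/D = 2×40.53×54.7/1720 = 2.578 MPa.

p_allow = 2.58 MPa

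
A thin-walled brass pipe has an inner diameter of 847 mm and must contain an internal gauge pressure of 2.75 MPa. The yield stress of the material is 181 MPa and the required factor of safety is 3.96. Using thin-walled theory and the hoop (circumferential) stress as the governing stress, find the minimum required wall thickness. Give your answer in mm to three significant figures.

σ_allow = 181/3.96 = 45.71 MPa.
Hoop stress σ_h = pD/(2t), so t = pD/(2σ_allow) = 2.75×847/(2×45.71) = 25.48 mm.

t = 25.5 mm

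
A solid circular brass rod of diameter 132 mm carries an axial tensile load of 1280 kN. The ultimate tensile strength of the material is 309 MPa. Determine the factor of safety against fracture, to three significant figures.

A = πd²/4 = 13680 mm².
σ = F/A = 1280000/13680 = 93.53 MPa.
n = 309/93.53 = 3.304.

n = 3.30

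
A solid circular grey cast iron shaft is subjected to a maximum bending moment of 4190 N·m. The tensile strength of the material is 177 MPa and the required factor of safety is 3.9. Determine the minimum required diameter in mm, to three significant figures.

σ_allow = 177/3.9 = 45.38 MPa.
For a solid circular section σ = 32M/(πd³), so d³ = 32M/(π σ_allow) = 32×4190000/(π×45.38) = 940400 mm³.
d = 97.97 mm.

d = 98.0 mm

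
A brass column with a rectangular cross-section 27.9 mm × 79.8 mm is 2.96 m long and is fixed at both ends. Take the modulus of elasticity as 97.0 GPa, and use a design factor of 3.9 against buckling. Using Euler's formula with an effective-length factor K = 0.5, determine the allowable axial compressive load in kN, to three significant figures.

Buckling occurs about the weak axis: I_min = h·b³/12 = 79.8×27.9³/12 = 144400 mm⁴ (b = 27.9 mm is the smaller dimension).
Effective length L_e = KL = 0.5×2.96 m = 1480 mm.
Euler critical load P_cr = π²EI/L_e² = π²×97000×144400/1480² = 63120 N.
P_allow = P_cr/n = 63120/3.9 = 16190 N.

P_allow = 16.2 kN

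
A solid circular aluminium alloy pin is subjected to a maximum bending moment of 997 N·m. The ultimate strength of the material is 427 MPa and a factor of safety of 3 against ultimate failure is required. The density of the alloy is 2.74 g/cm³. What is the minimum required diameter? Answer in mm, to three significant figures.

d = 41.5 mm

σ_allow = 427/3 = 142.3 MPa.
For a solid circular section σ = 32M/(πd³), so d³ = 32M/(π σ_allow) = 32×997000/(π×142.3) = 71350 mm³.
d = 41.48 mm.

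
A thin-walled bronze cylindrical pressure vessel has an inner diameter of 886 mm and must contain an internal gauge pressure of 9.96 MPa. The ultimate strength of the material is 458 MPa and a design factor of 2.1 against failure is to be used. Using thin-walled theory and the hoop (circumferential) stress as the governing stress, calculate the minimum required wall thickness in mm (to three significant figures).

σ_allow = 458/2.1 = 218.1 MPa.
Hoop stress σ_h = pD/(2t), so t = pD/(2σ_allow) = 9.96×886/(2×218.1) = 20.23 mm.

t = 20.2 mm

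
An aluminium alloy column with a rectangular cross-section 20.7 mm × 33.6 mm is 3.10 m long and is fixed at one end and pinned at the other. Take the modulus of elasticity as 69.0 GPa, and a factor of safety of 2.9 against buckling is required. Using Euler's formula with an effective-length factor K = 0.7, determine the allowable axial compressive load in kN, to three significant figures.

P_allow = 1.24 kN

Buckling occurs about the weak axis: I_min = h·b³/12 = 33.6×20.7³/12 = 24840 mm⁴ (b = 20.7 mm is the smaller dimension).
Effective length L_e = KL = 0.7×3.10 m = 2170 mm.
Euler critical load P_cr = π²EI/L_e² = π²×69000×24840/2170² = 3592 N.
P_allow = P_cr/n = 3592/2.9 = 1239 N.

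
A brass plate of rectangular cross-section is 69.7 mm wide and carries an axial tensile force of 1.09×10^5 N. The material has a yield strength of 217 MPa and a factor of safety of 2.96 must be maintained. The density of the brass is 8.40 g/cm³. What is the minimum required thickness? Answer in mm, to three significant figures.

σ_allow = 217/2.96 = 73.31 MPa.
Required area A = F/σ_allow = 109000/73.31 = 1487 mm².
t = A/w = 1487/69.7 = 21.33 mm.

t = 21.3 mm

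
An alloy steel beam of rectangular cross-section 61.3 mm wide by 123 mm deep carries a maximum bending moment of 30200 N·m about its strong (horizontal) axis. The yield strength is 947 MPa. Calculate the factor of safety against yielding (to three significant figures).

n = 4.85

Section modulus S = bh²/6 = 61.3×123²/6 = 154600 mm³.
σ = M/S = 3.0200×10^7/154600 = 195.4 MPa.
n = 947/195.4 = 4.847.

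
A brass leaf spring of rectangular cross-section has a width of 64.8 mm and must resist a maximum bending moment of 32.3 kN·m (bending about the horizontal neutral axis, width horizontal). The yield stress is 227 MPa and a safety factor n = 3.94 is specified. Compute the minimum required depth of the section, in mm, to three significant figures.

σ_allow = 227/3.94 = 57.61 MPa.
For a rectangular section σ = 6M/(bh²), so h² = 6M/(b σ_allow) = 6×3.2300×10^7/(64.8×57.61) = 51910 mm².
h = 227.8 mm.

h = 228 mm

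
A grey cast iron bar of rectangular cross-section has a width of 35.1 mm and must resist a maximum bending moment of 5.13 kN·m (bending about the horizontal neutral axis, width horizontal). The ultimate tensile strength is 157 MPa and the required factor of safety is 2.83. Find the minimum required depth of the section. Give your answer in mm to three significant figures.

h = 126 mm

σ_allow = 157/2.83 = 55.48 MPa.
For a rectangular section σ = 6M/(bh²), so h² = 6M/(b σ_allow) = 6×5130000/(35.1×55.48) = 15810 mm².
h = 125.7 mm.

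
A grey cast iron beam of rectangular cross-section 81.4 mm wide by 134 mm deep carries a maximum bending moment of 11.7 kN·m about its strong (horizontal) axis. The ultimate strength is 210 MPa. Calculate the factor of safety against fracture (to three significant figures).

n = 4.37

Section modulus S = bh²/6 = 81.4×134²/6 = 243600 mm³.
σ = M/S = 1.1700×10^7/243600 = 48.03 MPa.
n = 210/48.03 = 4.372.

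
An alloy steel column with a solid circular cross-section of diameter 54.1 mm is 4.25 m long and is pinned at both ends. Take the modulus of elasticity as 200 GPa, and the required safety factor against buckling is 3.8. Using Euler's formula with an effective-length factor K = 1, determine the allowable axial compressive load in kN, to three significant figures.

P_allow = 12.1 kN

I = πd⁴/64 = π×54.1⁴/64 = 420500 mm⁴.
Effective length L_e = KL = 1×4.25 m = 4250 mm.
Euler critical load P_cr = π²EI/L_e² = π²×200000×420500/4250² = 45950 N.
P_allow = P_cr/n = 45950/3.8 = 12090 N.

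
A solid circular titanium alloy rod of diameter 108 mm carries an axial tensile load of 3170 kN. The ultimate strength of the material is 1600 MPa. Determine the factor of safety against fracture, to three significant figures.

n = 4.62

A = πd²/4 = 9161 mm².
σ = F/A = 3170000/9161 = 346.0 MPa.
n = 1600/346.0 = 4.624.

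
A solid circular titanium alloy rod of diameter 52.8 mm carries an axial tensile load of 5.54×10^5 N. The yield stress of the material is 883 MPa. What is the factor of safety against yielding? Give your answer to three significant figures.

A = πd²/4 = 2190 mm².
σ = F/A = 554000/2190 = 253.0 MPa.
n = 883/253.0 = 3.490.

n = 3.49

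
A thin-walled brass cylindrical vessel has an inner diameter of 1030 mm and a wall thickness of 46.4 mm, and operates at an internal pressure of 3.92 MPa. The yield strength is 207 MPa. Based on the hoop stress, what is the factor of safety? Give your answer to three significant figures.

σ_h = pD/(2t) = 3.92×1030/(2×46.4) = 43.51 MPa.
n = 207/43.51 = 4.758.

n = 4.76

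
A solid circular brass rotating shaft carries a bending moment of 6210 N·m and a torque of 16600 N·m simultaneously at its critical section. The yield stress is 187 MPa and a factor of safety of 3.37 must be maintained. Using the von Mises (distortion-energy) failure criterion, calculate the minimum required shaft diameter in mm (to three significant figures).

σ_allow = σ_y/n = 187/3.37 = 55.49 MPa.
For a solid shaft σ_b = 32M/(πd³) and τ = 16T/(πd³), so the von Mises stress is σ' = (16/πd³)·√(4M²+3T²).
√(4M²+3T²) = √(4×(6.210×10^6)² + 3×(1.660×10^7)²) = 3.132×10^7 N·mm.
d³ = 16×3.132×10^7/(π×55.49) = 2.875×10^6 mm³.
d = 142.2 mm.

d = 142 mm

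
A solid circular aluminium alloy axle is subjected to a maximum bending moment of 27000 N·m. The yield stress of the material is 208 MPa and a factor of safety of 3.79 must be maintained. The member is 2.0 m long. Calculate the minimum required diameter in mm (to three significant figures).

d = 171 mm

σ_allow = 208/3.79 = 54.88 MPa.
For a solid circular section σ = 32M/(πd³), so d³ = 32M/(π σ_allow) = 32×2.7000×10^7/(π×54.88) = 5.011×10^6 mm³.
d = 171.1 mm.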